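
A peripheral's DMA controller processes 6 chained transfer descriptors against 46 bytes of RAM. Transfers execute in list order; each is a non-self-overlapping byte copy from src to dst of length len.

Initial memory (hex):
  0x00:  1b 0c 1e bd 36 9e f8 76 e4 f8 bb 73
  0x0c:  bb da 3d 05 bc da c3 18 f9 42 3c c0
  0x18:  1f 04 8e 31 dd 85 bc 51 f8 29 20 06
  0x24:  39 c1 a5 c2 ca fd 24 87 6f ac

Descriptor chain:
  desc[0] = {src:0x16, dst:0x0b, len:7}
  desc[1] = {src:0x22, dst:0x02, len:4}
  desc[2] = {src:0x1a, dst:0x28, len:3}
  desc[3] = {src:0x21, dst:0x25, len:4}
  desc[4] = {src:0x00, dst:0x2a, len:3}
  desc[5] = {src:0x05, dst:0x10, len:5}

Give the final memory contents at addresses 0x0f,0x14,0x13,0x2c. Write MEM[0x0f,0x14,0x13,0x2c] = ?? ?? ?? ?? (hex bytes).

MEM[0x0f,0x14,0x13,0x2c] = 8e f8 e4 20

D0: mem[0x0b..0x11] <- [3c c0 1f 04 8e 31 dd]
D1: mem[0x02..0x05] <- [20 06 39 c1]
D2: mem[0x28..0x2a] <- [8e 31 dd]
D3: mem[0x25..0x28] <- [29 20 06 39]
D4: mem[0x2a..0x2c] <- [1b 0c 20]
D5: mem[0x10..0x14] <- [c1 f8 76 e4 f8]
query mem[0x0f]=0x8e, mem[0x14]=0xf8, mem[0x13]=0xe4, mem[0x2c]=0x20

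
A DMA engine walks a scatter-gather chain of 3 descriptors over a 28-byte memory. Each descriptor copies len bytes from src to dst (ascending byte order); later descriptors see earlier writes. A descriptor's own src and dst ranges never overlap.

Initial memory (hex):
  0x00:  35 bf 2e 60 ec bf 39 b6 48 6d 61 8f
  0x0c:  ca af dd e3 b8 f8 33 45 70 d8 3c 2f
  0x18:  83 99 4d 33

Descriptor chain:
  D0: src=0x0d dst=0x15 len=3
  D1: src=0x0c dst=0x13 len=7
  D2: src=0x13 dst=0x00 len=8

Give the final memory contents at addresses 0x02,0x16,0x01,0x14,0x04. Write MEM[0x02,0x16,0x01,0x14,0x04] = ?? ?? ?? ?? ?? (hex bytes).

#0 dst[0x15+3] := {0xaf,0xdd,0xe3}
#1 dst[0x13+7] := {0xca,0xaf,0xdd,0xe3,0xb8,0xf8,0x33}
#2 dst[0x00+8] := {0xca,0xaf,0xdd,0xe3,0xb8,0xf8,0x33,0x4d}
query mem[0x02]=0xdd, mem[0x16]=0xe3, mem[0x01]=0xaf, mem[0x14]=0xaf, mem[0x04]=0xb8

MEM[0x02,0x16,0x01,0x14,0x04] = dd e3 af af b8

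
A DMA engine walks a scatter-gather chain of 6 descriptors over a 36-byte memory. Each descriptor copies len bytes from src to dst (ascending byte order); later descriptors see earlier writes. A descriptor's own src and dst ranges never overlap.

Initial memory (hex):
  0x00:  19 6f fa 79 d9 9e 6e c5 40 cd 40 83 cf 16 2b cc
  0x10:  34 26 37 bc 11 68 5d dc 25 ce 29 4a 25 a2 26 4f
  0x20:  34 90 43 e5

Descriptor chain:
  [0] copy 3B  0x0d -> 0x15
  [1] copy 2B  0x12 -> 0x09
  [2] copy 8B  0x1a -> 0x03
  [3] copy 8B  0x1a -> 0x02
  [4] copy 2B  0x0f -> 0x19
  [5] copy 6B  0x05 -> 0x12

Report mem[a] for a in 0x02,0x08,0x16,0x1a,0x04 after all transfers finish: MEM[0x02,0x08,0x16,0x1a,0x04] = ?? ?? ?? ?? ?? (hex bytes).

MEM[0x02,0x08,0x16,0x1a,0x04] = 29 34 90 34 25

D0: mem[0x15..0x17] <- [16 2b cc]
D1: mem[0x09..0x0a] <- [37 bc]
D2: mem[0x03..0x0a] <- [29 4a 25 a2 26 4f 34 90]
D3: mem[0x02..0x09] <- [29 4a 25 a2 26 4f 34 90]
D4: mem[0x19..0x1a] <- [cc 34]
D5: mem[0x12..0x17] <- [a2 26 4f 34 90 90]
query mem[0x02]=0x29, mem[0x08]=0x34, mem[0x16]=0x90, mem[0x1a]=0x34, mem[0x04]=0x25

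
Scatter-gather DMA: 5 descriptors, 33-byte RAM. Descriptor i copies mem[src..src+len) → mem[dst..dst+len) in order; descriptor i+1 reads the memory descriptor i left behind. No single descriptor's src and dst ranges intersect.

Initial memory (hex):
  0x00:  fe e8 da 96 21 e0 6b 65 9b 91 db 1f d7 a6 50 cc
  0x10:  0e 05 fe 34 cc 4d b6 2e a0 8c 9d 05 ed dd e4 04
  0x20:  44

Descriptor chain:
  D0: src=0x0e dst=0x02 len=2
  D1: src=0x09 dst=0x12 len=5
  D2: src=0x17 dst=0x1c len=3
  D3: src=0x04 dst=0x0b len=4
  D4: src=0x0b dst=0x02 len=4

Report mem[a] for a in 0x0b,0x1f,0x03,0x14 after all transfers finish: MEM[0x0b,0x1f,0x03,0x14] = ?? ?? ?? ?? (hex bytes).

MEM[0x0b,0x1f,0x03,0x14] = 21 04 e0 1f

  after D0: wrote 2B at 0x02 = 50cc
  after D1: wrote 5B at 0x12 = 91db1fd7a6
  after D2: wrote 3B at 0x1c = 2ea08c
  after D3: wrote 4B at 0x0b = 21e06b65
  after D4: wrote 4B at 0x02 = 21e06b65
query mem[0x0b]=0x21, mem[0x1f]=0x04, mem[0x03]=0xe0, mem[0x14]=0x1f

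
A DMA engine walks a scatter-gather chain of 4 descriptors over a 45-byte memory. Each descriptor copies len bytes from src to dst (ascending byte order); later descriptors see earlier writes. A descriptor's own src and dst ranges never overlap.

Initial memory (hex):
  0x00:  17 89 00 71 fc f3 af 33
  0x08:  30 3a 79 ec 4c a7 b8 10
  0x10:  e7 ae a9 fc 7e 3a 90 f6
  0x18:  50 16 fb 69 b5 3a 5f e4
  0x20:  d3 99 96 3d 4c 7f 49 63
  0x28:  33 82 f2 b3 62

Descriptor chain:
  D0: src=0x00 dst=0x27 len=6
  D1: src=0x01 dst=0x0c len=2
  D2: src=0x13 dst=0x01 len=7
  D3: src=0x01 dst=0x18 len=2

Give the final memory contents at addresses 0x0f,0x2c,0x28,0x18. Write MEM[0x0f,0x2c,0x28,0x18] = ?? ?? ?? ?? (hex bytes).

MEM[0x0f,0x2c,0x28,0x18] = 10 f3 89 fc

[0] 0x00->0x27 len=6 : 17 89 00 71 fc f3
[1] 0x01->0x0c len=2 : 89 00
[2] 0x13->0x01 len=7 : fc 7e 3a 90 f6 50 16
[3] 0x01->0x18 len=2 : fc 7e
query mem[0x0f]=0x10, mem[0x2c]=0xf3, mem[0x28]=0x89, mem[0x18]=0xfc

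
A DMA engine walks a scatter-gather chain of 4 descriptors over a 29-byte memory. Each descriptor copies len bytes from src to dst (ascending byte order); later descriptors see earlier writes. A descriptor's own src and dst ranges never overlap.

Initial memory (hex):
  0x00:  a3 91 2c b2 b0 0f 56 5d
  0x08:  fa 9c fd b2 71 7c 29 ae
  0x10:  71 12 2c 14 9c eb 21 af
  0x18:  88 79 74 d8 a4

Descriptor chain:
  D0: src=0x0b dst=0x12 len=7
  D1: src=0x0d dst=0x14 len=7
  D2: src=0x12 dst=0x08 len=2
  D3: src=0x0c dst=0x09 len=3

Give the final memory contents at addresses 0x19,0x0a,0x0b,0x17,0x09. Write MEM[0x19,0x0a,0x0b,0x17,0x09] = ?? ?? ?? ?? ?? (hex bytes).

D0: mem[0x12..0x18] <- [b2 71 7c 29 ae 71 12]
D1: mem[0x14..0x1a] <- [7c 29 ae 71 12 b2 71]
D2: mem[0x08..0x09] <- [b2 71]
D3: mem[0x09..0x0b] <- [71 7c 29]
query mem[0x19]=0xb2, mem[0x0a]=0x7c, mem[0x0b]=0x29, mem[0x17]=0x71, mem[0x09]=0x71

MEM[0x19,0x0a,0x0b,0x17,0x09] = b2 7c 29 71 71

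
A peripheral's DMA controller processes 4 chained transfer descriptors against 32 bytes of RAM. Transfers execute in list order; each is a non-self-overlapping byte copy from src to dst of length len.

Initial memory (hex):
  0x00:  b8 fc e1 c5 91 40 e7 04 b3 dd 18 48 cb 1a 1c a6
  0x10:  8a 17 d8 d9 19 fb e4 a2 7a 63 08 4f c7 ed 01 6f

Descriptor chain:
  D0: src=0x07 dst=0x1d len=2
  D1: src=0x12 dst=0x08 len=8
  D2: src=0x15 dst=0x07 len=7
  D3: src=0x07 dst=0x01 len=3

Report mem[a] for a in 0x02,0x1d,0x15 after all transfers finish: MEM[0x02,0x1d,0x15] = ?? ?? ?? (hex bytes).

D0: mem[0x1d..0x1e] <- [04 b3]
D1: mem[0x08..0x0f] <- [d8 d9 19 fb e4 a2 7a 63]
D2: mem[0x07..0x0d] <- [fb e4 a2 7a 63 08 4f]
D3: mem[0x01..0x03] <- [fb e4 a2]
query mem[0x02]=0xe4, mem[0x1d]=0x04, mem[0x15]=0xfb

MEM[0x02,0x1d,0x15] = e4 04 fb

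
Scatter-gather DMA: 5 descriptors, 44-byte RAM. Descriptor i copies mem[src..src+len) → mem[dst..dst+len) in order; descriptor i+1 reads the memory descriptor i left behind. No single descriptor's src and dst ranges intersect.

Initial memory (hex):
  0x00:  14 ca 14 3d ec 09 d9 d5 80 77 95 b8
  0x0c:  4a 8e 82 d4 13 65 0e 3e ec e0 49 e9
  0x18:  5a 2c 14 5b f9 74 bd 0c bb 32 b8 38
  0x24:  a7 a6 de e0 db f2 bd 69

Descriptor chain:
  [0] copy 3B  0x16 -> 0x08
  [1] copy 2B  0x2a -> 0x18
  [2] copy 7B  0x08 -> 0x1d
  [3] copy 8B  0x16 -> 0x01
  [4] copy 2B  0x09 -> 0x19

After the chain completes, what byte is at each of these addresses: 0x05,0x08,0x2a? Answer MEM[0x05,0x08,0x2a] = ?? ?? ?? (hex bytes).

MEM[0x05,0x08,0x2a] = 14 49 bd

#0 dst[0x08+3] := {0x49,0xe9,0x5a}
#1 dst[0x18+2] := {0xbd,0x69}
#2 dst[0x1d+7] := {0x49,0xe9,0x5a,0xb8,0x4a,0x8e,0x82}
#3 dst[0x01+8] := {0x49,0xe9,0xbd,0x69,0x14,0x5b,0xf9,0x49}
#4 dst[0x19+2] := {0xe9,0x5a}
query mem[0x05]=0x14, mem[0x08]=0x49, mem[0x2a]=0xbd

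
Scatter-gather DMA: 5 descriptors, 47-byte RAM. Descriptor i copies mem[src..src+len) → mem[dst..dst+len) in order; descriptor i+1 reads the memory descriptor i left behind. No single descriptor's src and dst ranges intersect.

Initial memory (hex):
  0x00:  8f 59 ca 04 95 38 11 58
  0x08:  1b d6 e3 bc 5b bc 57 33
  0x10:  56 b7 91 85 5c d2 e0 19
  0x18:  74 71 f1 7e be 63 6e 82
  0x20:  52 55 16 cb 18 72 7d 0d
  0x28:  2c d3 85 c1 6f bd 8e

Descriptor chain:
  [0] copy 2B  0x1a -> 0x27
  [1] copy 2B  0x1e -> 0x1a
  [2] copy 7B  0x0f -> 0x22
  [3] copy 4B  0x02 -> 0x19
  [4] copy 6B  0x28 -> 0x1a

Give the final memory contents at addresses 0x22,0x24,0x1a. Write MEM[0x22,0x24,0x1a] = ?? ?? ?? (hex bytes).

MEM[0x22,0x24,0x1a] = 33 b7 d2

[0] 0x1a->0x27 len=2 : f1 7e
[1] 0x1e->0x1a len=2 : 6e 82
[2] 0x0f->0x22 len=7 : 33 56 b7 91 85 5c d2
[3] 0x02->0x19 len=4 : ca 04 95 38
[4] 0x28->0x1a len=6 : d2 d3 85 c1 6f bd
query mem[0x22]=0x33, mem[0x24]=0xb7, mem[0x1a]=0xd2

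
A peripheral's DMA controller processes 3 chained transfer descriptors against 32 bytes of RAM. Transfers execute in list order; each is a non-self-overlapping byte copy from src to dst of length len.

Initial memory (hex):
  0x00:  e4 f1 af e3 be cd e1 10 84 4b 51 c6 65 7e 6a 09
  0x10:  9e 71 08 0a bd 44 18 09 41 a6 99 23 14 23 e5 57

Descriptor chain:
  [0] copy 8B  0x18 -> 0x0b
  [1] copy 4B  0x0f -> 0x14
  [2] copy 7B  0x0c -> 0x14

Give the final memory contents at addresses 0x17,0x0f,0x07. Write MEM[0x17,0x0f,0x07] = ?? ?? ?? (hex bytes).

#0 dst[0x0b+8] := {0x41,0xa6,0x99,0x23,0x14,0x23,0xe5,0x57}
#1 dst[0x14+4] := {0x14,0x23,0xe5,0x57}
#2 dst[0x14+7] := {0xa6,0x99,0x23,0x14,0x23,0xe5,0x57}
query mem[0x17]=0x14, mem[0x0f]=0x14, mem[0x07]=0x10

MEM[0x17,0x0f,0x07] = 14 14 10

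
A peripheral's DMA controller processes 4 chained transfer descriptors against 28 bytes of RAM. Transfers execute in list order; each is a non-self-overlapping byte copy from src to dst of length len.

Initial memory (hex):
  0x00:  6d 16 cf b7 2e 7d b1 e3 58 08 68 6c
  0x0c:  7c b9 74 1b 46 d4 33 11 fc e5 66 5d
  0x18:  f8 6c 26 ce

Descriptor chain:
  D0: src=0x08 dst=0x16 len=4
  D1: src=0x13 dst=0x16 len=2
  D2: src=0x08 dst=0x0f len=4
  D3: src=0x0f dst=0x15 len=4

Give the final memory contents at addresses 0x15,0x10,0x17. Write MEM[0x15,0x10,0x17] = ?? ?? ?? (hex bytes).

MEM[0x15,0x10,0x17] = 58 08 68

#0 dst[0x16+4] := {0x58,0x08,0x68,0x6c}
#1 dst[0x16+2] := {0x11,0xfc}
#2 dst[0x0f+4] := {0x58,0x08,0x68,0x6c}
#3 dst[0x15+4] := {0x58,0x08,0x68,0x6c}
query mem[0x15]=0x58, mem[0x10]=0x08, mem[0x17]=0x68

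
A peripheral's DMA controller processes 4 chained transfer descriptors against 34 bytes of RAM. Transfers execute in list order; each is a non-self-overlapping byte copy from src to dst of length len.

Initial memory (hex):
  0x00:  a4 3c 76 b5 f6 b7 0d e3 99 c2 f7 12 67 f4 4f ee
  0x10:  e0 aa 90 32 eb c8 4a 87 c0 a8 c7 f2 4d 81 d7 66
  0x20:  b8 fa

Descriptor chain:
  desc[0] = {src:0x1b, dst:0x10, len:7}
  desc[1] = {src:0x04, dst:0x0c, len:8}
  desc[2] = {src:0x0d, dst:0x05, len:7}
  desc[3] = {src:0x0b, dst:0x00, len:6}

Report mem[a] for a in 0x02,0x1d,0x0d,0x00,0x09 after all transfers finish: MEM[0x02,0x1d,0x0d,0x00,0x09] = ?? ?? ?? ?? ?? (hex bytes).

#0 dst[0x10+7] := {0xf2,0x4d,0x81,0xd7,0x66,0xb8,0xfa}
#1 dst[0x0c+8] := {0xf6,0xb7,0x0d,0xe3,0x99,0xc2,0xf7,0x12}
#2 dst[0x05+7] := {0xb7,0x0d,0xe3,0x99,0xc2,0xf7,0x12}
#3 dst[0x00+6] := {0x12,0xf6,0xb7,0x0d,0xe3,0x99}
query mem[0x02]=0xb7, mem[0x1d]=0x81, mem[0x0d]=0xb7, mem[0x00]=0x12, mem[0x09]=0xc2

MEM[0x02,0x1d,0x0d,0x00,0x09] = b7 81 b7 12 c2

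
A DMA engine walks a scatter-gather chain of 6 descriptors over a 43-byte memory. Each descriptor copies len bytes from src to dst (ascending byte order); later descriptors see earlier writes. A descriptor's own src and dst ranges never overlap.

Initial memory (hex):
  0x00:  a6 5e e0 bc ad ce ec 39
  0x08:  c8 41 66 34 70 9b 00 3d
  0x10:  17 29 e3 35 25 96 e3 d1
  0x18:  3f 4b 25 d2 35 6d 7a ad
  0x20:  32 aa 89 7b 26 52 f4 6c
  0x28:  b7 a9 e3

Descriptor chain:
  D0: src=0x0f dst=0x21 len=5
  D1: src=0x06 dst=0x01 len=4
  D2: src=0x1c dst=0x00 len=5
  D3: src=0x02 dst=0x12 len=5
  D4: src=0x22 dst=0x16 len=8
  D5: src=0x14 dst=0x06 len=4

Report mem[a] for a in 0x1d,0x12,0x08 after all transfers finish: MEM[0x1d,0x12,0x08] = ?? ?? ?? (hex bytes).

D0: mem[0x21..0x25] <- [3d 17 29 e3 35]
D1: mem[0x01..0x04] <- [ec 39 c8 41]
D2: mem[0x00..0x04] <- [35 6d 7a ad 32]
D3: mem[0x12..0x16] <- [7a ad 32 ce ec]
D4: mem[0x16..0x1d] <- [17 29 e3 35 f4 6c b7 a9]
D5: mem[0x06..0x09] <- [32 ce 17 29]
query mem[0x1d]=0xa9, mem[0x12]=0x7a, mem[0x08]=0x17

MEM[0x1d,0x12,0x08] = a9 7a 17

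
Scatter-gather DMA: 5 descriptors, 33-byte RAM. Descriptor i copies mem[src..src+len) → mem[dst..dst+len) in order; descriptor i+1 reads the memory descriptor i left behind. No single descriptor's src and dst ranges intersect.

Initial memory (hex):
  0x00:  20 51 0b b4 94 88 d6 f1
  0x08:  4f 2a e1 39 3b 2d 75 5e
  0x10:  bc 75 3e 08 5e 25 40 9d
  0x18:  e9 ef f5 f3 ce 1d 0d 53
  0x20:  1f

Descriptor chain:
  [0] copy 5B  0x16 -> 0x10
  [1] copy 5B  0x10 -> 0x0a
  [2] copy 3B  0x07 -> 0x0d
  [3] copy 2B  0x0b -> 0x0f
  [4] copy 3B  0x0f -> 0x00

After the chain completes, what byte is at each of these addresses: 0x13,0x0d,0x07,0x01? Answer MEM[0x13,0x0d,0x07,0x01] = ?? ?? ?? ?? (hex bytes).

[0] 0x16->0x10 len=5 : 40 9d e9 ef f5
[1] 0x10->0x0a len=5 : 40 9d e9 ef f5
[2] 0x07->0x0d len=3 : f1 4f 2a
[3] 0x0b->0x0f len=2 : 9d e9
[4] 0x0f->0x00 len=3 : 9d e9 9d
query mem[0x13]=0xef, mem[0x0d]=0xf1, mem[0x07]=0xf1, mem[0x01]=0xe9

MEM[0x13,0x0d,0x07,0x01] = ef f1 f1 e9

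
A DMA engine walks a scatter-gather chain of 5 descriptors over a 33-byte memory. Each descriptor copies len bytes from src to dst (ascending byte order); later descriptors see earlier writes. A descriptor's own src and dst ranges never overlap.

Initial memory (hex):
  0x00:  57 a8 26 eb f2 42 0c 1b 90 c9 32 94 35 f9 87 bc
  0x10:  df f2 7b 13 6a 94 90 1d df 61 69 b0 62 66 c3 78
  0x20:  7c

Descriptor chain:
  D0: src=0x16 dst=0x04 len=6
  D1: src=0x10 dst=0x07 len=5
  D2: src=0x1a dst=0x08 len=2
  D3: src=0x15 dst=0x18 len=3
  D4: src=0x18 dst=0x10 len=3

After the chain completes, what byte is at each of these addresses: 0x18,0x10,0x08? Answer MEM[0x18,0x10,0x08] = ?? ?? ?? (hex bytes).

MEM[0x18,0x10,0x08] = 94 94 69

[0] 0x16->0x04 len=6 : 90 1d df 61 69 b0
[1] 0x10->0x07 len=5 : df f2 7b 13 6a
[2] 0x1a->0x08 len=2 : 69 b0
[3] 0x15->0x18 len=3 : 94 90 1d
[4] 0x18->0x10 len=3 : 94 90 1d
query mem[0x18]=0x94, mem[0x10]=0x94, mem[0x08]=0x69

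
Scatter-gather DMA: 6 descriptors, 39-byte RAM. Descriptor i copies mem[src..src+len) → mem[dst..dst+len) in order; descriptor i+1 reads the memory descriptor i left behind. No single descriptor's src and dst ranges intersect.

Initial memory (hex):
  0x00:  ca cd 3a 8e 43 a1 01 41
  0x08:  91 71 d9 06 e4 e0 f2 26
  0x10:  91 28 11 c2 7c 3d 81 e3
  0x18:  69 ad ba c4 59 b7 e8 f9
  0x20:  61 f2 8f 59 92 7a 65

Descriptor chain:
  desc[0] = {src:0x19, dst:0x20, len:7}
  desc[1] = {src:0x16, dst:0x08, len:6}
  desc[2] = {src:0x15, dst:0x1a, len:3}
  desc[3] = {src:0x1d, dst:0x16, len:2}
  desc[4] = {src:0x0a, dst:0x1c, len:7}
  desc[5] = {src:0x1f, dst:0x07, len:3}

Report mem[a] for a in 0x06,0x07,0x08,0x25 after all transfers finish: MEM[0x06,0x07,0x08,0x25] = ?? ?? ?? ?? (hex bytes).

MEM[0x06,0x07,0x08,0x25] = 01 c4 f2 e8

[0] 0x19->0x20 len=7 : ad ba c4 59 b7 e8 f9
[1] 0x16->0x08 len=6 : 81 e3 69 ad ba c4
[2] 0x15->0x1a len=3 : 3d 81 e3
[3] 0x1d->0x16 len=2 : b7 e8
[4] 0x0a->0x1c len=7 : 69 ad ba c4 f2 26 91
[5] 0x1f->0x07 len=3 : c4 f2 26
query mem[0x06]=0x01, mem[0x07]=0xc4, mem[0x08]=0xf2, mem[0x25]=0xe8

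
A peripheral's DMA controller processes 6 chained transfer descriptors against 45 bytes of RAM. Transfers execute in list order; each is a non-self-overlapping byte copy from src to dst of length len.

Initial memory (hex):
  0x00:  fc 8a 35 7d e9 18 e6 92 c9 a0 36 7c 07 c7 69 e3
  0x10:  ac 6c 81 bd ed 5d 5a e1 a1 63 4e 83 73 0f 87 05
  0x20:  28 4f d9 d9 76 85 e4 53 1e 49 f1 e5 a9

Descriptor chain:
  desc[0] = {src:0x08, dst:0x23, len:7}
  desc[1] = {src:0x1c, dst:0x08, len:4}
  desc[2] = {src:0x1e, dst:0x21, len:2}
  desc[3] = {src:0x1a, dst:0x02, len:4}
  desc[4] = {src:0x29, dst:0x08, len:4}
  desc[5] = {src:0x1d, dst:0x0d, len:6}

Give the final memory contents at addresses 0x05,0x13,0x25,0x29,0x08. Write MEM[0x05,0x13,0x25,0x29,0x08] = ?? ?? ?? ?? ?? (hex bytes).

D0: mem[0x23..0x29] <- [c9 a0 36 7c 07 c7 69]
D1: mem[0x08..0x0b] <- [73 0f 87 05]
D2: mem[0x21..0x22] <- [87 05]
D3: mem[0x02..0x05] <- [4e 83 73 0f]
D4: mem[0x08..0x0b] <- [69 f1 e5 a9]
D5: mem[0x0d..0x12] <- [0f 87 05 28 87 05]
query mem[0x05]=0x0f, mem[0x13]=0xbd, mem[0x25]=0x36, mem[0x29]=0x69, mem[0x08]=0x69

MEM[0x05,0x13,0x25,0x29,0x08] = 0f bd 36 69 69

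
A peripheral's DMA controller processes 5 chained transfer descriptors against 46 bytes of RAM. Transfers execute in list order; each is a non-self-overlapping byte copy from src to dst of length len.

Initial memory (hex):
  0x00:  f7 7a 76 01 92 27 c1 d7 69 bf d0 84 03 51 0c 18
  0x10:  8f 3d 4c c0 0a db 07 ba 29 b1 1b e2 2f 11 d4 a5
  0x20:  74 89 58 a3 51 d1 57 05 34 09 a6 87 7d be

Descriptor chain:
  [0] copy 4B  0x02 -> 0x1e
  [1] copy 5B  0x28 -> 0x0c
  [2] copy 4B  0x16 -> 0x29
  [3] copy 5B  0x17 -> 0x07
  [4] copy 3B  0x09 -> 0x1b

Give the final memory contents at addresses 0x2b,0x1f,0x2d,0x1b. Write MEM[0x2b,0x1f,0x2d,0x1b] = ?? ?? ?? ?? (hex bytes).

MEM[0x2b,0x1f,0x2d,0x1b] = 29 01 be b1

#0 dst[0x1e+4] := {0x76,0x01,0x92,0x27}
#1 dst[0x0c+5] := {0x34,0x09,0xa6,0x87,0x7d}
#2 dst[0x29+4] := {0x07,0xba,0x29,0xb1}
#3 dst[0x07+5] := {0xba,0x29,0xb1,0x1b,0xe2}
#4 dst[0x1b+3] := {0xb1,0x1b,0xe2}
query mem[0x2b]=0x29, mem[0x1f]=0x01, mem[0x2d]=0xbe, mem[0x1b]=0xb1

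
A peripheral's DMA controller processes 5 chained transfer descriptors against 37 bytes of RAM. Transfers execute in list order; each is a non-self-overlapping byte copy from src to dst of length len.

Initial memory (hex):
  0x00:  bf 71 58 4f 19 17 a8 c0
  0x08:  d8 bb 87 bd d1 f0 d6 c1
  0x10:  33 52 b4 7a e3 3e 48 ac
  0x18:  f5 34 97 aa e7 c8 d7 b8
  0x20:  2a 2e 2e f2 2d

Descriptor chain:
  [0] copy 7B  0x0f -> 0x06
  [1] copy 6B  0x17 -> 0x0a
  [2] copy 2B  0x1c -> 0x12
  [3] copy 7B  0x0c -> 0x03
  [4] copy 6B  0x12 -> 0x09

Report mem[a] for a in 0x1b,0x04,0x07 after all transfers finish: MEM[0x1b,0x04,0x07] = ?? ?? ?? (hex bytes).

MEM[0x1b,0x04,0x07] = aa 97 33

D0: mem[0x06..0x0c] <- [c1 33 52 b4 7a e3 3e]
D1: mem[0x0a..0x0f] <- [ac f5 34 97 aa e7]
D2: mem[0x12..0x13] <- [e7 c8]
D3: mem[0x03..0x09] <- [34 97 aa e7 33 52 e7]
D4: mem[0x09..0x0e] <- [e7 c8 e3 3e 48 ac]
query mem[0x1b]=0xaa, mem[0x04]=0x97, mem[0x07]=0x33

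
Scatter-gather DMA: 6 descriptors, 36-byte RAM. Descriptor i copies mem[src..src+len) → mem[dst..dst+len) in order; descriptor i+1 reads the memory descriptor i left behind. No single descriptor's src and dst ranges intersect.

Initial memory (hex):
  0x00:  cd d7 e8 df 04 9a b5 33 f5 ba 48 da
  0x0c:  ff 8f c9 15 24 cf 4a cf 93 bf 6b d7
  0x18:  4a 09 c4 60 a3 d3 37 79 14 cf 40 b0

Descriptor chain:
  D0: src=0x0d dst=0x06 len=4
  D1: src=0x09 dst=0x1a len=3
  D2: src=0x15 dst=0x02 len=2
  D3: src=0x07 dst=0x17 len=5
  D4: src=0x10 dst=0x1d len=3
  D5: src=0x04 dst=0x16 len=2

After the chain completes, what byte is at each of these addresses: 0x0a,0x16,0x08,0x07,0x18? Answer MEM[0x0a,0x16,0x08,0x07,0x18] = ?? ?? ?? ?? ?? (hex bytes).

MEM[0x0a,0x16,0x08,0x07,0x18] = 48 04 15 c9 15

D0: mem[0x06..0x09] <- [8f c9 15 24]
D1: mem[0x1a..0x1c] <- [24 48 da]
D2: mem[0x02..0x03] <- [bf 6b]
D3: mem[0x17..0x1b] <- [c9 15 24 48 da]
D4: mem[0x1d..0x1f] <- [24 cf 4a]
D5: mem[0x16..0x17] <- [04 9a]
query mem[0x0a]=0x48, mem[0x16]=0x04, mem[0x08]=0x15, mem[0x07]=0xc9, mem[0x18]=0x15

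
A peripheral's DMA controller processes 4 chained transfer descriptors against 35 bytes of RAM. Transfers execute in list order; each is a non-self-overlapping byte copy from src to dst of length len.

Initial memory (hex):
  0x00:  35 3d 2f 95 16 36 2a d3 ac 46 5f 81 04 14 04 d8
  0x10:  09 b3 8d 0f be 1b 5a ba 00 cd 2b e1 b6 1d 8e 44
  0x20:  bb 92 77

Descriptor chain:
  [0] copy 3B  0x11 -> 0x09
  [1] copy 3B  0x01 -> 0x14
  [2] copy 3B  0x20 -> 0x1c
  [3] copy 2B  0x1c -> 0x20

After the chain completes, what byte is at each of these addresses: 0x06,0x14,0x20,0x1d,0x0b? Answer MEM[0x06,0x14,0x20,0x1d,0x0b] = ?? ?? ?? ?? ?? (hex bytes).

  after D0: wrote 3B at 0x09 = b38d0f
  after D1: wrote 3B at 0x14 = 3d2f95
  after D2: wrote 3B at 0x1c = bb9277
  after D3: wrote 2B at 0x20 = bb92
query mem[0x06]=0x2a, mem[0x14]=0x3d, mem[0x20]=0xbb, mem[0x1d]=0x92, mem[0x0b]=0x0f

MEM[0x06,0x14,0x20,0x1d,0x0b] = 2a 3d bb 92 0f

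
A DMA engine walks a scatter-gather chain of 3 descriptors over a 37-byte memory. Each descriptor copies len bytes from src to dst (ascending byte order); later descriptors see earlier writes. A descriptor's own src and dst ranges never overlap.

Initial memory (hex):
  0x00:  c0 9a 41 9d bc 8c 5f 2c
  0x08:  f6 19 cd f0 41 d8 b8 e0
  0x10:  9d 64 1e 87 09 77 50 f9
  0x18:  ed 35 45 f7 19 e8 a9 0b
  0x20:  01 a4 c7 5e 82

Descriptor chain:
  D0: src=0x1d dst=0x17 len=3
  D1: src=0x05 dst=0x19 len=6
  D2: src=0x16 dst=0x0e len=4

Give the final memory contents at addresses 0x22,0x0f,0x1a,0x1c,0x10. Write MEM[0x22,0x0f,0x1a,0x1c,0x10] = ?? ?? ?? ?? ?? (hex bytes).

MEM[0x22,0x0f,0x1a,0x1c,0x10] = c7 e8 5f f6 a9

[0] 0x1d->0x17 len=3 : e8 a9 0b
[1] 0x05->0x19 len=6 : 8c 5f 2c f6 19 cd
[2] 0x16->0x0e len=4 : 50 e8 a9 8c
query mem[0x22]=0xc7, mem[0x0f]=0xe8, mem[0x1a]=0x5f, mem[0x1c]=0xf6, mem[0x10]=0xa9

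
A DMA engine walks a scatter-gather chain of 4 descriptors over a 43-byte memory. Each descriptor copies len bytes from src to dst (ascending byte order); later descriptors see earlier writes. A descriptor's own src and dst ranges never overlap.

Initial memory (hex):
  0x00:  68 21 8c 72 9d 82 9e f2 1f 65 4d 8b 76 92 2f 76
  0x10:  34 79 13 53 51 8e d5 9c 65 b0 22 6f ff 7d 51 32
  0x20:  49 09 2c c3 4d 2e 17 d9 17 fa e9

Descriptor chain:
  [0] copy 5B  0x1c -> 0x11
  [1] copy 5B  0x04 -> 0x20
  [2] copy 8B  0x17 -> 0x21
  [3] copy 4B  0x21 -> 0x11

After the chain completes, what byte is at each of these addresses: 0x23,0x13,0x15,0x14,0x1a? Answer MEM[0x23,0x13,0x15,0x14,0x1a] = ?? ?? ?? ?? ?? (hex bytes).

#0 dst[0x11+5] := {0xff,0x7d,0x51,0x32,0x49}
#1 dst[0x20+5] := {0x9d,0x82,0x9e,0xf2,0x1f}
#2 dst[0x21+8] := {0x9c,0x65,0xb0,0x22,0x6f,0xff,0x7d,0x51}
#3 dst[0x11+4] := {0x9c,0x65,0xb0,0x22}
query mem[0x23]=0xb0, mem[0x13]=0xb0, mem[0x15]=0x49, mem[0x14]=0x22, mem[0x1a]=0x22

MEM[0x23,0x13,0x15,0x14,0x1a] = b0 b0 49 22 22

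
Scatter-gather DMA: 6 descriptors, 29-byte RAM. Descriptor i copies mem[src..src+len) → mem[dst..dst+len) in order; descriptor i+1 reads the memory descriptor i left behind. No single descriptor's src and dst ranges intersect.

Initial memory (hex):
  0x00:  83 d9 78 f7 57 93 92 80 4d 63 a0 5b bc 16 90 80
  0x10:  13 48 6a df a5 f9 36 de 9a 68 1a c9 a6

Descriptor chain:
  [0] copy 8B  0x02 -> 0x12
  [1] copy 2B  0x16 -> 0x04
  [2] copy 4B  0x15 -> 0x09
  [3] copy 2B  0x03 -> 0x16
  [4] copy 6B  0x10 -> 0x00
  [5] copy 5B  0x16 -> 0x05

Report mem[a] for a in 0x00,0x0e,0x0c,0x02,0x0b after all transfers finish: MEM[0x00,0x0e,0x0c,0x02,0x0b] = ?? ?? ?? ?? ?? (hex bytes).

MEM[0x00,0x0e,0x0c,0x02,0x0b] = 13 90 4d 78 80

  after D0: wrote 8B at 0x12 = 78f7579392804d63
  after D1: wrote 2B at 0x04 = 9280
  after D2: wrote 4B at 0x09 = 9392804d
  after D3: wrote 2B at 0x16 = f792
  after D4: wrote 6B at 0x00 = 134878f75793
  after D5: wrote 5B at 0x05 = f7924d631a
query mem[0x00]=0x13, mem[0x0e]=0x90, mem[0x0c]=0x4d, mem[0x02]=0x78, mem[0x0b]=0x80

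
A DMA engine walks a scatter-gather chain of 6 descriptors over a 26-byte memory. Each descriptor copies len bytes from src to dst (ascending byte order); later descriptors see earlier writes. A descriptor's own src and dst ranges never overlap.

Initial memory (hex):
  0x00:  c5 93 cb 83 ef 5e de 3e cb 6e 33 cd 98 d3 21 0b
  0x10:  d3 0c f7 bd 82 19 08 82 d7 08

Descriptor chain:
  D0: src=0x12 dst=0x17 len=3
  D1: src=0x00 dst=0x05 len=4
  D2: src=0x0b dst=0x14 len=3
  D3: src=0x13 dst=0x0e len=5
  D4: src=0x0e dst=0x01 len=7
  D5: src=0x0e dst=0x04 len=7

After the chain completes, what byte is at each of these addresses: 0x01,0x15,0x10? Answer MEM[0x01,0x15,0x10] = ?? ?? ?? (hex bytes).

D0: mem[0x17..0x19] <- [f7 bd 82]
D1: mem[0x05..0x08] <- [c5 93 cb 83]
D2: mem[0x14..0x16] <- [cd 98 d3]
D3: mem[0x0e..0x12] <- [bd cd 98 d3 f7]
D4: mem[0x01..0x07] <- [bd cd 98 d3 f7 bd cd]
D5: mem[0x04..0x0a] <- [bd cd 98 d3 f7 bd cd]
query mem[0x01]=0xbd, mem[0x15]=0x98, mem[0x10]=0x98

MEM[0x01,0x15,0x10] = bd 98 98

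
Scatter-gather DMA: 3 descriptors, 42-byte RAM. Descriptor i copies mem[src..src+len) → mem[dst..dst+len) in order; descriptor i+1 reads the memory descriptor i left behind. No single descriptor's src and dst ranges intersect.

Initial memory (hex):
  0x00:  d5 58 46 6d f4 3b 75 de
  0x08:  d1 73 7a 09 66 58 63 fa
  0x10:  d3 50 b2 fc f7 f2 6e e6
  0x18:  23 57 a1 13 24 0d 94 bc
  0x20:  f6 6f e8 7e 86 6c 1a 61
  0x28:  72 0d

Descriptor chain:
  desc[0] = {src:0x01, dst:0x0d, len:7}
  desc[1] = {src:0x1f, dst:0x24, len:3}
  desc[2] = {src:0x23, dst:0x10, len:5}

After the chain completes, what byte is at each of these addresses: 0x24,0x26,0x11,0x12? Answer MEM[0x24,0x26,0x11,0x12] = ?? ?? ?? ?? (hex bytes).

MEM[0x24,0x26,0x11,0x12] = bc 6f bc f6

[0] 0x01->0x0d len=7 : 58 46 6d f4 3b 75 de
[1] 0x1f->0x24 len=3 : bc f6 6f
[2] 0x23->0x10 len=5 : 7e bc f6 6f 61
query mem[0x24]=0xbc, mem[0x26]=0x6f, mem[0x11]=0xbc, mem[0x12]=0xf6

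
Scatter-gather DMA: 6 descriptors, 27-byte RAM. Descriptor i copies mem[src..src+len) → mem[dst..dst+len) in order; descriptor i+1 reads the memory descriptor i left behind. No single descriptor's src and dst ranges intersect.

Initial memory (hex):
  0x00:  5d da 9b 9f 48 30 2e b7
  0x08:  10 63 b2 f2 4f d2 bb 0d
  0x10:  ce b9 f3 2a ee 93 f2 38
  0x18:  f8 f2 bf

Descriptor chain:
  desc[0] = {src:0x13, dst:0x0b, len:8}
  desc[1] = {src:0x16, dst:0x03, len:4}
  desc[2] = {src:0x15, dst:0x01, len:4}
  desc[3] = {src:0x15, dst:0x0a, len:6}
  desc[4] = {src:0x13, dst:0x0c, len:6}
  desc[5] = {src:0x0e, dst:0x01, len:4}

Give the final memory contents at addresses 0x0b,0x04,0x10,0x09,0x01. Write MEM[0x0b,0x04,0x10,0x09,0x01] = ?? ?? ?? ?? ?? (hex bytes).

MEM[0x0b,0x04,0x10,0x09,0x01] = f2 f8 38 63 93

D0: mem[0x0b..0x12] <- [2a ee 93 f2 38 f8 f2 bf]
D1: mem[0x03..0x06] <- [f2 38 f8 f2]
D2: mem[0x01..0x04] <- [93 f2 38 f8]
D3: mem[0x0a..0x0f] <- [93 f2 38 f8 f2 bf]
D4: mem[0x0c..0x11] <- [2a ee 93 f2 38 f8]
D5: mem[0x01..0x04] <- [93 f2 38 f8]
query mem[0x0b]=0xf2, mem[0x04]=0xf8, mem[0x10]=0x38, mem[0x09]=0x63, mem[0x01]=0x93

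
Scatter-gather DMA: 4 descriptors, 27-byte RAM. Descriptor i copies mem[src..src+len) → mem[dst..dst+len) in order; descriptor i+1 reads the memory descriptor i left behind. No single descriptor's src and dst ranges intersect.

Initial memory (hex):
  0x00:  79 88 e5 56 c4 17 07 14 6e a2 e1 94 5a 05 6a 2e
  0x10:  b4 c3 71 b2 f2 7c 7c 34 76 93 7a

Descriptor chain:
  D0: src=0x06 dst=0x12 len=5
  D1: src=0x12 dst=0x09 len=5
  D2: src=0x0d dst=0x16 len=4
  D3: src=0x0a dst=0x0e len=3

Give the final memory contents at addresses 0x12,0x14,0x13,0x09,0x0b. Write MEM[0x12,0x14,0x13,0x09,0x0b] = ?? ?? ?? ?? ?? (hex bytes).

#0 dst[0x12+5] := {0x07,0x14,0x6e,0xa2,0xe1}
#1 dst[0x09+5] := {0x07,0x14,0x6e,0xa2,0xe1}
#2 dst[0x16+4] := {0xe1,0x6a,0x2e,0xb4}
#3 dst[0x0e+3] := {0x14,0x6e,0xa2}
query mem[0x12]=0x07, mem[0x14]=0x6e, mem[0x13]=0x14, mem[0x09]=0x07, mem[0x0b]=0x6e

MEM[0x12,0x14,0x13,0x09,0x0b] = 07 6e 14 07 6e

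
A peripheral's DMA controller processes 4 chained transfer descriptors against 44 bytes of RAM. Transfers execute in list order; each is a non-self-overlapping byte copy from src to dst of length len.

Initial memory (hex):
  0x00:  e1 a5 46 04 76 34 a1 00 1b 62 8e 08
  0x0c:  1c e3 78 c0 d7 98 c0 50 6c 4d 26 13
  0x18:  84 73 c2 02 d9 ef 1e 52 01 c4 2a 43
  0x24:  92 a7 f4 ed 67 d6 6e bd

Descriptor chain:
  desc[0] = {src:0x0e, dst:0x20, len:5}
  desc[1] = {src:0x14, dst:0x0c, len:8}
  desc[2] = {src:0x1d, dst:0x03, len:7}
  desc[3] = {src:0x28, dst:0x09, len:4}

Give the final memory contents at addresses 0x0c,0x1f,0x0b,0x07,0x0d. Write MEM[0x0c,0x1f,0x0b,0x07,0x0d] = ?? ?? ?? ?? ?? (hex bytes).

#0 dst[0x20+5] := {0x78,0xc0,0xd7,0x98,0xc0}
#1 dst[0x0c+8] := {0x6c,0x4d,0x26,0x13,0x84,0x73,0xc2,0x02}
#2 dst[0x03+7] := {0xef,0x1e,0x52,0x78,0xc0,0xd7,0x98}
#3 dst[0x09+4] := {0x67,0xd6,0x6e,0xbd}
query mem[0x0c]=0xbd, mem[0x1f]=0x52, mem[0x0b]=0x6e, mem[0x07]=0xc0, mem[0x0d]=0x4d

MEM[0x0c,0x1f,0x0b,0x07,0x0d] = bd 52 6e c0 4d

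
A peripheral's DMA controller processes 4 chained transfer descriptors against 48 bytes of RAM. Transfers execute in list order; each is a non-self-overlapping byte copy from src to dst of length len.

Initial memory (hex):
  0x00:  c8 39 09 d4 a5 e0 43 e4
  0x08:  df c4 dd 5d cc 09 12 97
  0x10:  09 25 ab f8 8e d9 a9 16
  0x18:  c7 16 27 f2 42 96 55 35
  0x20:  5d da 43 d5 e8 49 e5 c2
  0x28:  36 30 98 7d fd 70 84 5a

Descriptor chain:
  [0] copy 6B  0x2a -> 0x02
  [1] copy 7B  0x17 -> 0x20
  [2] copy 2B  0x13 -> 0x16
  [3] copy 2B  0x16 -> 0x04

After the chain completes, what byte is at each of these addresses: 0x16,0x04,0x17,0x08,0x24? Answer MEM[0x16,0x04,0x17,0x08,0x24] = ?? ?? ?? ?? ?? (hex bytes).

MEM[0x16,0x04,0x17,0x08,0x24] = f8 f8 8e df f2

  after D0: wrote 6B at 0x02 = 987dfd70845a
  after D1: wrote 7B at 0x20 = 16c71627f24296
  after D2: wrote 2B at 0x16 = f88e
  after D3: wrote 2B at 0x04 = f88e
query mem[0x16]=0xf8, mem[0x04]=0xf8, mem[0x17]=0x8e, mem[0x08]=0xdf, mem[0x24]=0xf2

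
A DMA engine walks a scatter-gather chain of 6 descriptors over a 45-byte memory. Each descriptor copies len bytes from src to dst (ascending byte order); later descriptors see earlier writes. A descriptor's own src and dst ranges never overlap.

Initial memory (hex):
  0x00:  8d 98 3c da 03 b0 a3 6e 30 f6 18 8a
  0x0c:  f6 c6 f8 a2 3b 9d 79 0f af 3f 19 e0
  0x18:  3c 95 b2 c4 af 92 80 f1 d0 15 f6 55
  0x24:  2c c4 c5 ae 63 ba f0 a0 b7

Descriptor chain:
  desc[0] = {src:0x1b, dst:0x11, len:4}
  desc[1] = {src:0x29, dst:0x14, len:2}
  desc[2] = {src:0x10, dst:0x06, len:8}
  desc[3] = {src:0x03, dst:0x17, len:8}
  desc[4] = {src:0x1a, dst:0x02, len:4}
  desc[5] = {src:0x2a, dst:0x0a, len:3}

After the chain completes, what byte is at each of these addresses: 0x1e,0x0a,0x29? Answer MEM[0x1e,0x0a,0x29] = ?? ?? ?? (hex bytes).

[0] 0x1b->0x11 len=4 : c4 af 92 80
[1] 0x29->0x14 len=2 : ba f0
[2] 0x10->0x06 len=8 : 3b c4 af 92 ba f0 19 e0
[3] 0x03->0x17 len=8 : da 03 b0 3b c4 af 92 ba
[4] 0x1a->0x02 len=4 : 3b c4 af 92
[5] 0x2a->0x0a len=3 : f0 a0 b7
query mem[0x1e]=0xba, mem[0x0a]=0xf0, mem[0x29]=0xba

MEM[0x1e,0x0a,0x29] = ba f0 ba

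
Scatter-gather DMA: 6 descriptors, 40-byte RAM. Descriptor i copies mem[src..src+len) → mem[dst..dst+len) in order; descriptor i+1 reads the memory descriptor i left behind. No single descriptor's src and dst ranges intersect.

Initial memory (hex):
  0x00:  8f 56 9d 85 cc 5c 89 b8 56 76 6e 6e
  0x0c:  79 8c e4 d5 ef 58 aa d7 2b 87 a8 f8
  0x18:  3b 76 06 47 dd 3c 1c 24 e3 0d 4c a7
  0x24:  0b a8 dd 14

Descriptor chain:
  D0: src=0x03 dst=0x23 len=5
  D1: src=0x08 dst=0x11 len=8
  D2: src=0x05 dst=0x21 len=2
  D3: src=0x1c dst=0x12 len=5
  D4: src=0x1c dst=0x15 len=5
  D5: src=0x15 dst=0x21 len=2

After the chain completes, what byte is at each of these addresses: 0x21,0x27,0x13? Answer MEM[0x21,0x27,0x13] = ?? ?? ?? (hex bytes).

[0] 0x03->0x23 len=5 : 85 cc 5c 89 b8
[1] 0x08->0x11 len=8 : 56 76 6e 6e 79 8c e4 d5
[2] 0x05->0x21 len=2 : 5c 89
[3] 0x1c->0x12 len=5 : dd 3c 1c 24 e3
[4] 0x1c->0x15 len=5 : dd 3c 1c 24 e3
[5] 0x15->0x21 len=2 : dd 3c
query mem[0x21]=0xdd, mem[0x27]=0xb8, mem[0x13]=0x3c

MEM[0x21,0x27,0x13] = dd b8 3c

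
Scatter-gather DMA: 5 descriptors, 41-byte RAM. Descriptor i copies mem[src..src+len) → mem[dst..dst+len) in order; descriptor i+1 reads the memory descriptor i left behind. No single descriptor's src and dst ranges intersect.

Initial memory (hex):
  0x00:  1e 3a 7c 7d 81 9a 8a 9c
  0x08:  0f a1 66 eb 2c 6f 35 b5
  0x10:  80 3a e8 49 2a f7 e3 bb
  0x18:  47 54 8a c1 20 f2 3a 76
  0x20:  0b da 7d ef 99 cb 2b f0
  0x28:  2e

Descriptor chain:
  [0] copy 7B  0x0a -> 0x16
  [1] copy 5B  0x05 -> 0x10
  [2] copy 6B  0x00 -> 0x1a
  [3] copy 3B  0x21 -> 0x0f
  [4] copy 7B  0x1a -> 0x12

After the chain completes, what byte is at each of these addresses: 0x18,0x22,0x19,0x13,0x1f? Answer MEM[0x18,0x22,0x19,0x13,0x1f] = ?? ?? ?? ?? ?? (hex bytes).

MEM[0x18,0x22,0x19,0x13,0x1f] = 0b 7d 6f 3a 9a

#0 dst[0x16+7] := {0x66,0xeb,0x2c,0x6f,0x35,0xb5,0x80}
#1 dst[0x10+5] := {0x9a,0x8a,0x9c,0x0f,0xa1}
#2 dst[0x1a+6] := {0x1e,0x3a,0x7c,0x7d,0x81,0x9a}
#3 dst[0x0f+3] := {0xda,0x7d,0xef}
#4 dst[0x12+7] := {0x1e,0x3a,0x7c,0x7d,0x81,0x9a,0x0b}
query mem[0x18]=0x0b, mem[0x22]=0x7d, mem[0x19]=0x6f, mem[0x13]=0x3a, mem[0x1f]=0x9a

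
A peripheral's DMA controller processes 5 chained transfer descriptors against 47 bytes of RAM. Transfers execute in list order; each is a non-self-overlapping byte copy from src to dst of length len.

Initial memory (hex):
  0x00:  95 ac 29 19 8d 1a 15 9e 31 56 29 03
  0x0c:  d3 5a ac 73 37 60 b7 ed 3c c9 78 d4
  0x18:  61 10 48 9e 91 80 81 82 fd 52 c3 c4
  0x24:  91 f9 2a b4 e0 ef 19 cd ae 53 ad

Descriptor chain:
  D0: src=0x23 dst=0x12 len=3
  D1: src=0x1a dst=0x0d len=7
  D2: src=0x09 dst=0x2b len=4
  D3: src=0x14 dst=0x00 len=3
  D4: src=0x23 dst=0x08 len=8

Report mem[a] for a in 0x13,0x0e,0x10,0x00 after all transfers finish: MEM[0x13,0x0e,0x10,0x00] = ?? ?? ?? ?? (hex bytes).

MEM[0x13,0x0e,0x10,0x00] = fd ef 80 f9

  after D0: wrote 3B at 0x12 = c491f9
  after D1: wrote 7B at 0x0d = 489e91808182fd
  after D2: wrote 4B at 0x2b = 562903d3
  after D3: wrote 3B at 0x00 = f9c978
  after D4: wrote 8B at 0x08 = c491f92ab4e0ef19
query mem[0x13]=0xfd, mem[0x0e]=0xef, mem[0x10]=0x80, mem[0x00]=0xf9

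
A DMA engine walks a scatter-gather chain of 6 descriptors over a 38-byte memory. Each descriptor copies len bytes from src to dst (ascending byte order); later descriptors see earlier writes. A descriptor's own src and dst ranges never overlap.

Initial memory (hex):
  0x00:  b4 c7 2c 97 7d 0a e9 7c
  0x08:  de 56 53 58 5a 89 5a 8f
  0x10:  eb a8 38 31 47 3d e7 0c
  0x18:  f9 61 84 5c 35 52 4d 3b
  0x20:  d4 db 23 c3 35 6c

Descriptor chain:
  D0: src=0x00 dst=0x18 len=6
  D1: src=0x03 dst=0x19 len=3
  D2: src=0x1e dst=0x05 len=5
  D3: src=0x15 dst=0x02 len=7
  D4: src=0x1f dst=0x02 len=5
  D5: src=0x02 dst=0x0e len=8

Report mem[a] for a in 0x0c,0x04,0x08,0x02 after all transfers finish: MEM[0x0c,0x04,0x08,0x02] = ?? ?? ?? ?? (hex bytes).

MEM[0x0c,0x04,0x08,0x02] = 5a db 0a 3b

  after D0: wrote 6B at 0x18 = b4c72c977d0a
  after D1: wrote 3B at 0x19 = 977d0a
  after D2: wrote 5B at 0x05 = 4d3bd4db23
  after D3: wrote 7B at 0x02 = 3de70cb4977d0a
  after D4: wrote 5B at 0x02 = 3bd4db23c3
  after D5: wrote 8B at 0x0e = 3bd4db23c37d0a23
query mem[0x0c]=0x5a, mem[0x04]=0xdb, mem[0x08]=0x0a, mem[0x02]=0x3b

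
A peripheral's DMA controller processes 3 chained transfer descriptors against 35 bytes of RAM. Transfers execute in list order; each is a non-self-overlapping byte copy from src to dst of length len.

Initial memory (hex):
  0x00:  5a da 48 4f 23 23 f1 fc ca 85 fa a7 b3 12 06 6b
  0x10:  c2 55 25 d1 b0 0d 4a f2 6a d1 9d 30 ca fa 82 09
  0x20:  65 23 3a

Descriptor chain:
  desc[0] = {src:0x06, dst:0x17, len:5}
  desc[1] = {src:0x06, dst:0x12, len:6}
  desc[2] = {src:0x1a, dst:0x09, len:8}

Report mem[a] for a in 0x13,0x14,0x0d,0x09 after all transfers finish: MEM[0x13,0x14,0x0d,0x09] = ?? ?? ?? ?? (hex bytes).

MEM[0x13,0x14,0x0d,0x09] = fc ca 82 85

  after D0: wrote 5B at 0x17 = f1fcca85fa
  after D1: wrote 6B at 0x12 = f1fcca85faa7
  after D2: wrote 8B at 0x09 = 85facafa82096523
query mem[0x13]=0xfc, mem[0x14]=0xca, mem[0x0d]=0x82, mem[0x09]=0x85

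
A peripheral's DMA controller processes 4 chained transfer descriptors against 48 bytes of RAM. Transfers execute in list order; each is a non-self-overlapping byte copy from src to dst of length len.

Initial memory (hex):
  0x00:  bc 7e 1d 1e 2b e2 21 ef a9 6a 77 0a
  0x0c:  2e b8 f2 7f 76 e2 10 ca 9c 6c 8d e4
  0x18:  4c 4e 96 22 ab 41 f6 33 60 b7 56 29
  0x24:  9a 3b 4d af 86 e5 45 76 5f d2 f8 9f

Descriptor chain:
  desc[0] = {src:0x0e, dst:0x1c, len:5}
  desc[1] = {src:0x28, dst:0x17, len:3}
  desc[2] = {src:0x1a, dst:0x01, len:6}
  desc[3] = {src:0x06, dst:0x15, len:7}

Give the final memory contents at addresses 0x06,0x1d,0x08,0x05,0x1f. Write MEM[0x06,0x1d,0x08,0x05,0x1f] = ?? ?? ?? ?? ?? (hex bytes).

MEM[0x06,0x1d,0x08,0x05,0x1f] = e2 7f a9 76 e2

[0] 0x0e->0x1c len=5 : f2 7f 76 e2 10
[1] 0x28->0x17 len=3 : 86 e5 45
[2] 0x1a->0x01 len=6 : 96 22 f2 7f 76 e2
[3] 0x06->0x15 len=7 : e2 ef a9 6a 77 0a 2e
query mem[0x06]=0xe2, mem[0x1d]=0x7f, mem[0x08]=0xa9, mem[0x05]=0x76, mem[0x1f]=0xe2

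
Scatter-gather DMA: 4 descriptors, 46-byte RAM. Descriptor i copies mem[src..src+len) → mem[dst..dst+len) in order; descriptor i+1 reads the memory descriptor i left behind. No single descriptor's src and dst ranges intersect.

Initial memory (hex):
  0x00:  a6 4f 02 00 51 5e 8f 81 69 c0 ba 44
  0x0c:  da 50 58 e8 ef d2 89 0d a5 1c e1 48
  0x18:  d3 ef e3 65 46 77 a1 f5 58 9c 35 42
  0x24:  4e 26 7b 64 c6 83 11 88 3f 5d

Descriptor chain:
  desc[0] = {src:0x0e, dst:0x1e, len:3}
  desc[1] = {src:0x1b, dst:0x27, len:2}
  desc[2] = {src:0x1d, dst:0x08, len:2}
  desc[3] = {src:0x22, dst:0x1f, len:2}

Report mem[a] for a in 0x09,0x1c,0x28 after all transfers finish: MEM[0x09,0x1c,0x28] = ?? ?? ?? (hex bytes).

MEM[0x09,0x1c,0x28] = 58 46 46

[0] 0x0e->0x1e len=3 : 58 e8 ef
[1] 0x1b->0x27 len=2 : 65 46
[2] 0x1d->0x08 len=2 : 77 58
[3] 0x22->0x1f len=2 : 35 42
query mem[0x09]=0x58, mem[0x1c]=0x46, mem[0x28]=0x46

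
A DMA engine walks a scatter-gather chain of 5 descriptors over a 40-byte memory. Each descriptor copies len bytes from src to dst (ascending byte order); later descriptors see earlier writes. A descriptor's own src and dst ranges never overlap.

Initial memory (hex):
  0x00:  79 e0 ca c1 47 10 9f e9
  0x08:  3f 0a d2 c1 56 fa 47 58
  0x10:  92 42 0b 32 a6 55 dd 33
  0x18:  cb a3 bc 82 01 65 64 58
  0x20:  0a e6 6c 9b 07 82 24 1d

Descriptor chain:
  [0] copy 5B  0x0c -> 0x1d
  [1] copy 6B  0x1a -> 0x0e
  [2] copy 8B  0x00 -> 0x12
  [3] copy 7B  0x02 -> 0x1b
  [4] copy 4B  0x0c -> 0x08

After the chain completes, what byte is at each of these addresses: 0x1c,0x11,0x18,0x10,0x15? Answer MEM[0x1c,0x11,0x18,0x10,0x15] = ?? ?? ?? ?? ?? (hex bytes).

#0 dst[0x1d+5] := {0x56,0xfa,0x47,0x58,0x92}
#1 dst[0x0e+6] := {0xbc,0x82,0x01,0x56,0xfa,0x47}
#2 dst[0x12+8] := {0x79,0xe0,0xca,0xc1,0x47,0x10,0x9f,0xe9}
#3 dst[0x1b+7] := {0xca,0xc1,0x47,0x10,0x9f,0xe9,0x3f}
#4 dst[0x08+4] := {0x56,0xfa,0xbc,0x82}
query mem[0x1c]=0xc1, mem[0x11]=0x56, mem[0x18]=0x9f, mem[0x10]=0x01, mem[0x15]=0xc1

MEM[0x1c,0x11,0x18,0x10,0x15] = c1 56 9f 01 c1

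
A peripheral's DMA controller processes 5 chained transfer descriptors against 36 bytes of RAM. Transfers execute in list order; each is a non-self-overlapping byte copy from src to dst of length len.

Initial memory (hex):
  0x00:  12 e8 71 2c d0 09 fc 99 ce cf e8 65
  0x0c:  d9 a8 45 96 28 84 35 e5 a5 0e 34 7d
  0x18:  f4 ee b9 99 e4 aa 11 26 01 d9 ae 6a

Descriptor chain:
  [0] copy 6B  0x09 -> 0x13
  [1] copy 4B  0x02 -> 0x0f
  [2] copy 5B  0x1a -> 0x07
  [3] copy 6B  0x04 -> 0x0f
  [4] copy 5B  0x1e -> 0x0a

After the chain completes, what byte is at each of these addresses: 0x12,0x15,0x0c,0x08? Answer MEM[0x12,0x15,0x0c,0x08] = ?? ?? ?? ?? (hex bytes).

[0] 0x09->0x13 len=6 : cf e8 65 d9 a8 45
[1] 0x02->0x0f len=4 : 71 2c d0 09
[2] 0x1a->0x07 len=5 : b9 99 e4 aa 11
[3] 0x04->0x0f len=6 : d0 09 fc b9 99 e4
[4] 0x1e->0x0a len=5 : 11 26 01 d9 ae
query mem[0x12]=0xb9, mem[0x15]=0x65, mem[0x0c]=0x01, mem[0x08]=0x99

MEM[0x12,0x15,0x0c,0x08] = b9 65 01 99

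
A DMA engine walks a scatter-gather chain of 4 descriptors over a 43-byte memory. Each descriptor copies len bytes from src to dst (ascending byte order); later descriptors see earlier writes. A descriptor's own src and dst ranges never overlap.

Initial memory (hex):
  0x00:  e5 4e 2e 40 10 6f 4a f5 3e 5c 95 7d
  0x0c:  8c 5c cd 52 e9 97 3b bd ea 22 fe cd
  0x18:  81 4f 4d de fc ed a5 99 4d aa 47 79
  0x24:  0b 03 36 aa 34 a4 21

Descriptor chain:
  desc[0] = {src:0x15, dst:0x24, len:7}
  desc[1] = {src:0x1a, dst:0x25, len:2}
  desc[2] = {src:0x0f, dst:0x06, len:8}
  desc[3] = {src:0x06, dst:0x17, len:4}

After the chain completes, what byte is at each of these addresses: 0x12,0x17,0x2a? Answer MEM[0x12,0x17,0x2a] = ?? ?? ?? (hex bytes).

  after D0: wrote 7B at 0x24 = 22fecd814f4dde
  after D1: wrote 2B at 0x25 = 4dde
  after D2: wrote 8B at 0x06 = 52e9973bbdea22fe
  after D3: wrote 4B at 0x17 = 52e9973b
query mem[0x12]=0x3b, mem[0x17]=0x52, mem[0x2a]=0xde

MEM[0x12,0x17,0x2a] = 3b 52 de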